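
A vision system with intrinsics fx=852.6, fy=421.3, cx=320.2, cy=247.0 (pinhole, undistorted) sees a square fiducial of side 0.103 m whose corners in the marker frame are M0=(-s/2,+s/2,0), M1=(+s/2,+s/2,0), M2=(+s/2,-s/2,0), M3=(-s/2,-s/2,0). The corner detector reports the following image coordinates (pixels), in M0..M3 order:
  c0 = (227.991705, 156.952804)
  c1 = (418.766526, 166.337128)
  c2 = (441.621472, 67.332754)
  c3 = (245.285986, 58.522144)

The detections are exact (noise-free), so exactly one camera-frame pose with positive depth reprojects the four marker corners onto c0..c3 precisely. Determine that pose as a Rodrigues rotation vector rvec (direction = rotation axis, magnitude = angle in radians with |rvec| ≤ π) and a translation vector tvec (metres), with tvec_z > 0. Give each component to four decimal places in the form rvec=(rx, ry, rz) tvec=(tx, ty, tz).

Intrinsics K: fx=852.6, fy=421.3, cx=320.2, cy=247.0
Marker side s = 0.103 m; corners in marker frame (Z=0):
  M0 = (-0.0515, +0.0515, 0)
  M1 = (+0.0515, +0.0515, 0)
  M2 = (+0.0515, -0.0515, 0)
  M3 = (-0.0515, -0.0515, 0)
Detected image corners:
  c0 = (227.991705, 156.952804) px
  c1 = (418.766526, 166.337128) px
  c2 = (441.621472, 67.332754) px
  c3 = (245.285986, 58.522144) px
Planar DLT: solve 8×8 A·h = b for H (H[2,2]=1):
  H  [+1851.67644 -104.60161 +332.87114]
  H  [+79.22911 +988.78267 +112.95472]
  H  [-0.08135 +0.27049 +1.00000]
B = K⁻¹H; ‖b₁‖=2.216427, ‖b₂‖=2.216427; λ = 2/(‖b₁‖+‖b₂‖) = 0.451177, sign → tz>0 ⇒ λ=+0.451177
r₁ = λ·B[:,0] = (+0.99365,+0.10637,-0.03670); r₂ = λ·B[:,1] = (-0.10118,+0.98735,+0.12204)
r₃ = r₁×r₂ = (+0.04922,-0.11755,+0.99185); SVD([r₁ r₂ r₃]) → R = UVᵀ:
  R  [+0.99365 -0.10118 +0.04922]
  R  [+0.10637 +0.98735 -0.11755]
  R  [-0.03670 +0.12204 +0.99185]
t = (+0.00671, -0.14355, +0.45118) m
tr R = 2.972850; θ = arccos((tr R − 1)/2) = 0.164958 rad = 9.451°
axis k = ((R−Rᵀ)₃₂, (R−Rᵀ)₁₃, (R−Rᵀ)₂₁) / (2 sinθ) = (+0.729503, +0.261626, +0.631963)
rvec = θ·k = (+0.120337, +0.043157, +0.104248)

rvec=(0.1203, 0.0432, 0.1042) tvec=(0.0067, -0.1436, 0.4512)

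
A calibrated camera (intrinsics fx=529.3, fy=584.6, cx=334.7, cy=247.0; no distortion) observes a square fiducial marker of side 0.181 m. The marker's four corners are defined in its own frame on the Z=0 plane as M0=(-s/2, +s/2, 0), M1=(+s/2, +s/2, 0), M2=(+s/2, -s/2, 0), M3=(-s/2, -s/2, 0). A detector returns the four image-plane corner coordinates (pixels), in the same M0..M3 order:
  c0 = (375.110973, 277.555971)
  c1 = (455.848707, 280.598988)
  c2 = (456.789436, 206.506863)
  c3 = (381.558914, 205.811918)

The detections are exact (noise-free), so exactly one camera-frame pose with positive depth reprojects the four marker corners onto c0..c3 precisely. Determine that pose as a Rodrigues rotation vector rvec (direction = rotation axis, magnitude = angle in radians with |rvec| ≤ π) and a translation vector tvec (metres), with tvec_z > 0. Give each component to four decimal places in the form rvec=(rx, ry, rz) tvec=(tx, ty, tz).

Intrinsics K: fx=529.3, fy=584.6, cx=334.7, cy=247.0
Marker side s = 0.181 m; corners in marker frame (Z=0):
  M0 = (-0.0905, +0.0905, 0)
  M1 = (+0.0905, +0.0905, 0)
  M2 = (+0.0905, -0.0905, 0)
  M3 = (-0.0905, -0.0905, 0)
Detected image corners:
  c0 = (375.110973, 277.555971) px
  c1 = (455.848707, 280.598988) px
  c2 = (456.789436, 206.506863) px
  c3 = (381.558914, 205.811918) px
Planar DLT: solve 8×8 A·h = b for H (H[2,2]=1):
  H  [+360.31566 -186.78301 +416.80176]
  H  [-30.59612 +306.17547 +241.29068]
  H  [-0.16770 -0.39811 +1.00000]
B = K⁻¹H; ‖b₁‖=0.804675, ‖b₂‖=0.804675; λ = 2/(‖b₁‖+‖b₂‖) = 1.242738, sign → tz>0 ⇒ λ=+1.242738
r₁ = λ·B[:,0] = (+0.97777,+0.02302,-0.20841); r₂ = λ·B[:,1] = (-0.12570,+0.85990,-0.49474)
r₃ = r₁×r₂ = (+0.16783,+0.50994,+0.84368); SVD([r₁ r₂ r₃]) → R = UVᵀ:
  R  [+0.97777 -0.12570 +0.16783]
  R  [+0.02302 +0.85990 +0.50994]
  R  [-0.20841 -0.49474 +0.84368]
t = (+0.19277, -0.01214, +1.24274) m
tr R = 2.681348; θ = arccos((tr R − 1)/2) = 0.572270 rad = 32.789°
axis k = ((R−Rᵀ)₃₂, (R−Rᵀ)₁₃, (R−Rᵀ)₂₁) / (2 sinθ) = (-0.927618, +0.347379, +0.137305)
rvec = θ·k = (-0.530848, +0.198795, +0.078575)

rvec=(-0.5308, 0.1988, 0.0786) tvec=(0.1928, -0.0121, 1.2427)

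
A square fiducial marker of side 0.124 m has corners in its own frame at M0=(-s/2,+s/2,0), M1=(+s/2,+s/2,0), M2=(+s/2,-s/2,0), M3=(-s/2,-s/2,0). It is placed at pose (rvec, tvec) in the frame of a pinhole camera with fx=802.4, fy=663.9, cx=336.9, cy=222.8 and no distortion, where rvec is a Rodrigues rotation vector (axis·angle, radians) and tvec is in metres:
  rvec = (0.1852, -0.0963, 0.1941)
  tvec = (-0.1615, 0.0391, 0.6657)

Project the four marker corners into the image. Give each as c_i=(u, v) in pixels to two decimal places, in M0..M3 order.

Intrinsics K: fx=802.4, fy=663.9, cx=336.9, cy=222.8
Marker side s = 0.124 m; corners in marker frame (Z=0):
  M0 = (-0.0620, +0.0620, 0)
  M1 = (+0.0620, +0.0620, 0)
  M2 = (+0.0620, -0.0620, 0)
  M3 = (-0.0620, -0.0620, 0)
rvec = (0.1852, -0.0963, 0.1941), |rvec| = θ = 0.28504 rad = 16.332°
Rodrigues: sinθ=0.28120, 1−cosθ=0.04035; R = I + sinθ·[k]× + (1−cosθ)·[k]×²:
    [+0.97668 -0.20034 -0.07715]
    [+0.18263 +0.96426 -0.19199]
    [+0.11285 +0.17342 +0.97836]
t = (-0.1615, 0.0391, 0.6657) m
M0: Pc = R·M0+t = (-0.23448, +0.08756, +0.66946); u = 802.4·(-0.23448)/0.66946 + 336.9 = 55.8608, v = 663.9·(+0.08756)/0.66946 + 222.8 = 309.6345
M1: Pc = R·M1+t = (-0.11337, +0.11021, +0.68345); u = 802.4·(-0.11337)/0.68345 + 336.9 = 203.8024, v = 663.9·(+0.11021)/0.68345 + 222.8 = 329.8544
M2: Pc = R·M2+t = (-0.08852, -0.00936, +0.66194); u = 802.4·(-0.08852)/0.66194 + 336.9 = 229.5919, v = 663.9·(-0.00936)/0.66194 + 222.8 = 213.4112
M3: Pc = R·M3+t = (-0.20963, -0.03201, +0.64795); u = 802.4·(-0.20963)/0.64795 + 336.9 = 77.2973, v = 663.9·(-0.03201)/0.64795 + 222.8 = 190.0055

c0=(55.86, 309.63) c1=(203.80, 329.85) c2=(229.59, 213.41) c3=(77.30, 190.01)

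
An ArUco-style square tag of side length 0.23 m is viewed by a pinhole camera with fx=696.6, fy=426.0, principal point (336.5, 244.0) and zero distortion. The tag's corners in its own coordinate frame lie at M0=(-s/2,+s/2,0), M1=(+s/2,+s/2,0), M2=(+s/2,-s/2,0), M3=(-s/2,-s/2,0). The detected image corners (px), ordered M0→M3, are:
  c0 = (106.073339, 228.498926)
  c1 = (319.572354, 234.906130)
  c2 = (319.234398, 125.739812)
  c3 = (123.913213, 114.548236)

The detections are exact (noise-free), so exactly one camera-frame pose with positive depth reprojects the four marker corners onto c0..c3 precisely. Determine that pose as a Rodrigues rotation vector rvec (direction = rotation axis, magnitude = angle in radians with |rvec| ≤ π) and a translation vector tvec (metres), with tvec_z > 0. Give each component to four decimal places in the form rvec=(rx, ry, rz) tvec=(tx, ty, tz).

Intrinsics K: fx=696.6, fy=426.0, cx=336.5, cy=244.0
Marker side s = 0.23 m; corners in marker frame (Z=0):
  M0 = (-0.1150, +0.1150, 0)
  M1 = (+0.1150, +0.1150, 0)
  M2 = (+0.1150, -0.1150, 0)
  M3 = (-0.1150, -0.1150, 0)
Detected image corners:
  c0 = (106.073339, 228.498926) px
  c1 = (319.572354, 234.906130) px
  c2 = (319.234398, 125.739812) px
  c3 = (123.913213, 114.548236) px
Planar DLT: solve 8×8 A·h = b for H (H[2,2]=1):
  H  [+933.98954 -119.03293 +219.92971]
  H  [+76.74966 +418.38710 +173.61189]
  H  [+0.21623 -0.37739 +1.00000]
B = K⁻¹H; ‖b₁‖=1.256360, ‖b₂‖=1.256360; λ = 2/(‖b₁‖+‖b₂‖) = 0.795950, sign → tz>0 ⇒ λ=+0.795950
r₁ = λ·B[:,0] = (+0.98406,+0.04482,+0.17211); r₂ = λ·B[:,1] = (+0.00909,+0.95378,-0.30038)
r₃ = r₁×r₂ = (-0.17762,+0.29716,+0.93816); SVD([r₁ r₂ r₃]) → R = UVᵀ:
  R  [+0.98406 +0.00909 -0.17762]
  R  [+0.04482 +0.95378 +0.29716]
  R  [+0.17211 -0.30038 +0.93816]
t = (-0.13320, -0.13152, +0.79595) m
tr R = 2.875996; θ = arccos((tr R − 1)/2) = 0.353987 rad = 20.282°
axis k = ((R−Rᵀ)₃₂, (R−Rᵀ)₁₃, (R−Rᵀ)₂₁) / (2 sinθ) = (-0.861901, -0.504451, +0.051537)
rvec = θ·k = (-0.305102, -0.178569, +0.018243)

rvec=(-0.3051, -0.1786, 0.0182) tvec=(-0.1332, -0.1315, 0.7960)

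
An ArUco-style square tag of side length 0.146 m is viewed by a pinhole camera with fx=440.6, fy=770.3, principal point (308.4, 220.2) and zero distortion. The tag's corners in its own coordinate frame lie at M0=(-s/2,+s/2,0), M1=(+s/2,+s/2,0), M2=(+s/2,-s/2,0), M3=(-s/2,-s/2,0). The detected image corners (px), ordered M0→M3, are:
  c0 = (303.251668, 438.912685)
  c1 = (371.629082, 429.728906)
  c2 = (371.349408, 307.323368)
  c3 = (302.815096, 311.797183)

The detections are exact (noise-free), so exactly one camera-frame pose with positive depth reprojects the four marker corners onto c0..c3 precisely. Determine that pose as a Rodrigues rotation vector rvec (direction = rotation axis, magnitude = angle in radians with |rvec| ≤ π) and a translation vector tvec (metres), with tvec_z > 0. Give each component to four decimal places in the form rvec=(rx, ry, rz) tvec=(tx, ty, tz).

Intrinsics K: fx=440.6, fy=770.3, cx=308.4, cy=220.2
Marker side s = 0.146 m; corners in marker frame (Z=0):
  M0 = (-0.0730, +0.0730, 0)
  M1 = (+0.0730, +0.0730, 0)
  M2 = (+0.0730, -0.0730, 0)
  M3 = (-0.0730, -0.0730, 0)
Detected image corners:
  c0 = (303.251668, 438.912685) px
  c1 = (371.629082, 429.728906) px
  c2 = (371.349408, 307.323368) px
  c3 = (302.815096, 311.797183) px
Planar DLT: solve 8×8 A·h = b for H (H[2,2]=1):
  H  [+556.34751 +7.27956 +337.90955]
  H  [+49.67725 +859.55291 +371.94120]
  H  [+0.25936 +0.01434 +1.00000]
B = K⁻¹H; ‖b₁‖=1.111879, ‖b₂‖=1.111879; λ = 2/(‖b₁‖+‖b₂‖) = 0.899378, sign → tz>0 ⇒ λ=+0.899378
r₁ = λ·B[:,0] = (+0.97237,-0.00868,+0.23326); r₂ = λ·B[:,1] = (+0.00583,+0.99990,+0.01290)
r₃ = r₁×r₂ = (-0.23335,-0.01118,+0.97233); SVD([r₁ r₂ r₃]) → R = UVᵀ:
  R  [+0.97237 +0.00583 -0.23335]
  R  [-0.00868 +0.99990 -0.01118]
  R  [+0.23326 +0.01290 +0.97233]
t = (+0.06024, +0.17717, +0.89938) m
tr R = 2.944603; θ = arccos((tr R − 1)/2) = 0.235913 rad = 13.517°
axis k = ((R−Rᵀ)₃₂, (R−Rᵀ)₁₃, (R−Rᵀ)₂₁) / (2 sinθ) = (+0.051513, -0.998190, -0.031042)
rvec = θ·k = (+0.012153, -0.235486, -0.007323)

rvec=(0.0122, -0.2355, -0.0073) tvec=(0.0602, 0.1772, 0.8994)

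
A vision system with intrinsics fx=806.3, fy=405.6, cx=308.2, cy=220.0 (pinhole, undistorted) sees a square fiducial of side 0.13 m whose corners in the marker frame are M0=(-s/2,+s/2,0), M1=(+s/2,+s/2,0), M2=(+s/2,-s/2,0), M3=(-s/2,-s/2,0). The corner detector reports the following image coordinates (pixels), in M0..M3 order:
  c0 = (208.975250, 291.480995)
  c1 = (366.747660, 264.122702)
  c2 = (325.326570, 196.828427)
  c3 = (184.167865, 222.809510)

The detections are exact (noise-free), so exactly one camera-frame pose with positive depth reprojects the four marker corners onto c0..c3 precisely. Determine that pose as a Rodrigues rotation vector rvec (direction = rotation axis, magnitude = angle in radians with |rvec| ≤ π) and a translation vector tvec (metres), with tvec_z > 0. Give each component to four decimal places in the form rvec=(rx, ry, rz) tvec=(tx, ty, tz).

rvec=(-0.5439, 0.2024, -0.3052) tvec=(-0.0313, 0.0357, 0.6544)

Intrinsics K: fx=806.3, fy=405.6, cx=308.2, cy=220.0
Marker side s = 0.13 m; corners in marker frame (Z=0):
  M0 = (-0.0650, +0.0650, 0)
  M1 = (+0.0650, +0.0650, 0)
  M2 = (+0.0650, -0.0650, 0)
  M3 = (-0.0650, -0.0650, 0)
Detected image corners:
  c0 = (208.975250, 291.480995) px
  c1 = (366.747660, 264.122702) px
  c2 = (325.326570, 196.828427) px
  c3 = (184.167865, 222.809510) px
Planar DLT: solve 8×8 A·h = b for H (H[2,2]=1):
  H  [+1101.50675 +31.99683 +269.62089]
  H  [-245.15574 +323.46201 +242.14537]
  H  [-0.16524 -0.81842 +1.00000]
B = K⁻¹H; ‖b₁‖=1.528129, ‖b₂‖=1.528129; λ = 2/(‖b₁‖+‖b₂‖) = 0.654395, sign → tz>0 ⇒ λ=+0.654395
r₁ = λ·B[:,0] = (+0.93532,-0.33688,-0.10813); r₂ = λ·B[:,1] = (+0.23069,+0.81237,-0.53557)
r₃ = r₁×r₂ = (+0.26827,+0.47599,+0.83754); SVD([r₁ r₂ r₃]) → R = UVᵀ:
  R  [+0.93532 +0.23069 +0.26827]
  R  [-0.33688 +0.81237 +0.47599]
  R  [-0.10813 -0.53557 +0.83754]
t = (-0.03131, +0.03573, +0.65439) m
tr R = 2.585226; θ = arccos((tr R − 1)/2) = 0.655714 rad = 37.570°
axis k = ((R−Rᵀ)₃₂, (R−Rᵀ)₁₃, (R−Rᵀ)₂₁) / (2 sinθ) = (-0.829520, +0.308660, -0.465431)
rvec = θ·k = (-0.543927, +0.202393, -0.305189)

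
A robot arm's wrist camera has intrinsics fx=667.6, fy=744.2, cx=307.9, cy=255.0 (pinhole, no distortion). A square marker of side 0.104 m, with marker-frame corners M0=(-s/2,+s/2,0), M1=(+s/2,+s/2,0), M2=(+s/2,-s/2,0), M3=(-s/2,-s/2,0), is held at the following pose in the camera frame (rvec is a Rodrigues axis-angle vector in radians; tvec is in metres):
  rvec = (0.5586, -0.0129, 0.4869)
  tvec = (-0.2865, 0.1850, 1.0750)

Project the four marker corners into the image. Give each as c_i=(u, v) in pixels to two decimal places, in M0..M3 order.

Intrinsics K: fx=667.6, fy=744.2, cx=307.9, cy=255.0
Marker side s = 0.104 m; corners in marker frame (Z=0):
  M0 = (-0.0520, +0.0520, 0)
  M1 = (+0.0520, +0.0520, 0)
  M2 = (+0.0520, -0.0520, 0)
  M3 = (-0.0520, -0.0520, 0)
rvec = (0.5586, -0.0129, 0.4869), |rvec| = θ = 0.74113 rad = 42.464°
Rodrigues: sinθ=0.67512, 1−cosθ=0.26229; R = I + sinθ·[k]× + (1−cosθ)·[k]×²:
    [+0.88671 -0.44698 +0.11813]
    [+0.44009 +0.73779 -0.51185]
    [+0.14163 +0.50585 +0.85092]
t = (-0.2865, 0.1850, 1.0750) m
M0: Pc = R·M0+t = (-0.35585, +0.20048, +1.09394); u = 667.6·(-0.35585)/1.09394 + 307.9 = 90.7338, v = 744.2·(+0.20048)/1.09394 + 255.0 = 391.3853
M1: Pc = R·M1+t = (-0.26363, +0.24625, +1.10867); u = 667.6·(-0.26363)/1.10867 + 307.9 = 149.1494, v = 744.2·(+0.24625)/1.10867 + 255.0 = 420.2965
M2: Pc = R·M2+t = (-0.21715, +0.16952, +1.05606); u = 667.6·(-0.21715)/1.05606 + 307.9 = 170.6274, v = 744.2·(+0.16952)/1.05606 + 255.0 = 374.4598
M3: Pc = R·M3+t = (-0.30937, +0.12375, +1.04133); u = 667.6·(-0.30937)/1.04133 + 307.9 = 109.5645, v = 744.2·(+0.12375)/1.04133 + 255.0 = 343.4396

c0=(90.73, 391.39) c1=(149.15, 420.30) c2=(170.63, 374.46) c3=(109.56, 343.44)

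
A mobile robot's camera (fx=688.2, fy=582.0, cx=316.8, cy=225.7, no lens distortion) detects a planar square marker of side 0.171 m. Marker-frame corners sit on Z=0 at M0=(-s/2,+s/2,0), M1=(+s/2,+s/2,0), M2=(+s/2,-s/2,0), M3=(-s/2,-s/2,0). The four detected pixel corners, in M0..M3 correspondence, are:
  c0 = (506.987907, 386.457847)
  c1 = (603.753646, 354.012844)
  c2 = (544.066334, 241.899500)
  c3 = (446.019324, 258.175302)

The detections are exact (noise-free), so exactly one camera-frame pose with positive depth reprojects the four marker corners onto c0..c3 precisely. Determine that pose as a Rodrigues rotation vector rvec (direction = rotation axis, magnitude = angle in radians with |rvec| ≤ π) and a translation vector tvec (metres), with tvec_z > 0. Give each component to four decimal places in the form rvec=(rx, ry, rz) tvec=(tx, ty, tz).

Intrinsics K: fx=688.2, fy=582.0, cx=316.8, cy=225.7
Marker side s = 0.171 m; corners in marker frame (Z=0):
  M0 = (-0.0855, +0.0855, 0)
  M1 = (+0.0855, +0.0855, 0)
  M2 = (+0.0855, -0.0855, 0)
  M3 = (-0.0855, -0.0855, 0)
Detected image corners:
  c0 = (506.987907, 386.457847) px
  c1 = (603.753646, 354.012844) px
  c2 = (544.066334, 241.899500) px
  c3 = (446.019324, 258.175302) px
Planar DLT: solve 8×8 A·h = b for H (H[2,2]=1):
  H  [+944.10895 +161.10745 +527.23481]
  H  [+80.07843 +586.97330 +307.52089]
  H  [+0.71279 -0.36454 +1.00000]
B = K⁻¹H; ‖b₁‖=1.271505, ‖b₂‖=1.271505; λ = 2/(‖b₁‖+‖b₂‖) = 0.786470, sign → tz>0 ⇒ λ=+0.786470
r₁ = λ·B[:,0] = (+0.82086,-0.10919,+0.56059); r₂ = λ·B[:,1] = (+0.31609,+0.90437,-0.28670)
r₃ = r₁×r₂ = (-0.47568,+0.41254,+0.77688); SVD([r₁ r₂ r₃]) → R = UVᵀ:
  R  [+0.82086 +0.31609 -0.47568]
  R  [-0.10919 +0.90437 +0.41254]
  R  [+0.56059 -0.28670 +0.77688]
t = (+0.24048, +0.11057, +0.78647) m
tr R = 2.502115; θ = arccos((tr R − 1)/2) = 0.721134 rad = 41.318°
axis k = ((R−Rᵀ)₃₂, (R−Rᵀ)₁₃, (R−Rᵀ)₂₁) / (2 sinθ) = (-0.529536, -0.784772, -0.322063)
rvec = θ·k = (-0.381867, -0.565926, -0.232250)

rvec=(-0.3819, -0.5659, -0.2323) tvec=(0.2405, 0.1106, 0.7865)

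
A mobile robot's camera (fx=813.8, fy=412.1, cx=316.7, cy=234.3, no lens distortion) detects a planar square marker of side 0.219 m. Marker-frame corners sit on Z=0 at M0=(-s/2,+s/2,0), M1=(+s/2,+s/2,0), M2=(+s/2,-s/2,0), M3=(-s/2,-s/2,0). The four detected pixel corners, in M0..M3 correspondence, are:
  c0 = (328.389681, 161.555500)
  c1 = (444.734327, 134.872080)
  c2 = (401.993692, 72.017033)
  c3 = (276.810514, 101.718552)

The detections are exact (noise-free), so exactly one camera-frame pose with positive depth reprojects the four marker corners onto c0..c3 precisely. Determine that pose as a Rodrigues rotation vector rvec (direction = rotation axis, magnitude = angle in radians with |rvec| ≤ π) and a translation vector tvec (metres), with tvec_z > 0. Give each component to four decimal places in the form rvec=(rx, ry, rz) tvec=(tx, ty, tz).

Intrinsics K: fx=813.8, fy=412.1, cx=316.7, cy=234.3
Marker side s = 0.219 m; corners in marker frame (Z=0):
  M0 = (-0.1095, +0.1095, 0)
  M1 = (+0.1095, +0.1095, 0)
  M2 = (+0.1095, -0.1095, 0)
  M3 = (-0.1095, -0.1095, 0)
Detected image corners:
  c0 = (328.389681, 161.555500) px
  c1 = (444.734327, 134.872080) px
  c2 = (401.993692, 72.017033) px
  c3 = (276.810514, 101.718552) px
Planar DLT: solve 8×8 A·h = b for H (H[2,2]=1):
  H  [+528.77281 +345.32221 +363.50733]
  H  [-135.54481 +322.12030 +118.83527]
  H  [-0.06025 +0.35772 +1.00000]
B = K⁻¹H; ‖b₁‖=0.737332, ‖b₂‖=0.737332; λ = 2/(‖b₁‖+‖b₂‖) = 1.356242, sign → tz>0 ⇒ λ=+1.356242
r₁ = λ·B[:,0] = (+0.91303,-0.39963,-0.08172); r₂ = λ·B[:,1] = (+0.38669,+0.78428,+0.48516)
r₃ = r₁×r₂ = (-0.12979,-0.47456,+0.87060); SVD([r₁ r₂ r₃]) → R = UVᵀ:
  R  [+0.91303 +0.38669 -0.12979]
  R  [-0.39963 +0.78428 -0.47456]
  R  [-0.08172 +0.48516 +0.87060]
t = (+0.07801, -0.38000, +1.35624) m
tr R = 2.567905; θ = arccos((tr R − 1)/2) = 0.669789 rad = 38.376°
axis k = ((R−Rᵀ)₃₂, (R−Rᵀ)₁₃, (R−Rᵀ)₂₁) / (2 sinθ) = (+0.772946, -0.038722, -0.633289)
rvec = θ·k = (+0.517711, -0.025936, -0.424170)

rvec=(0.5177, -0.0259, -0.4242) tvec=(0.0780, -0.3800, 1.3562)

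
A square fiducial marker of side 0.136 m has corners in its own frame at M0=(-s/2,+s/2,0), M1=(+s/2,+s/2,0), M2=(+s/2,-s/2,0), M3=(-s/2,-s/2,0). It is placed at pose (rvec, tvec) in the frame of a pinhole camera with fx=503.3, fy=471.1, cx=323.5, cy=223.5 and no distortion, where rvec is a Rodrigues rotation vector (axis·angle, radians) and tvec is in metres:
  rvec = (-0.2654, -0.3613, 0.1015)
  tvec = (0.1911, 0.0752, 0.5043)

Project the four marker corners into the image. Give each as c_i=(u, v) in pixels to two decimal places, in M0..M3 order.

c0=(458.72, 356.47) c1=(571.89, 362.82) c2=(561.29, 240.56) c3=(455.59, 223.53)

Intrinsics K: fx=503.3, fy=471.1, cx=323.5, cy=223.5
Marker side s = 0.136 m; corners in marker frame (Z=0):
  M0 = (-0.0680, +0.0680, 0)
  M1 = (+0.0680, +0.0680, 0)
  M2 = (+0.0680, -0.0680, 0)
  M3 = (-0.0680, -0.0680, 0)
rvec = (-0.2654, -0.3613, 0.1015), |rvec| = θ = 0.45965 rad = 26.336°
Rodrigues: sinθ=0.44363, 1−cosθ=0.10379; R = I + sinθ·[k]× + (1−cosθ)·[k]×²:
    [+0.93081 -0.05086 -0.36194]
    [+0.14507 +0.96034 +0.23814]
    [+0.33548 -0.27417 +0.90127]
t = (0.1911, 0.0752, 0.5043) m
M0: Pc = R·M0+t = (+0.12435, +0.13064, +0.46284); u = 503.3·(+0.12435)/0.46284 + 323.5 = 458.7153, v = 471.1·(+0.13064)/0.46284 + 223.5 = 356.4683
M1: Pc = R·M1+t = (+0.25094, +0.15037, +0.50847); u = 503.3·(+0.25094)/0.50847 + 323.5 = 571.8859, v = 471.1·(+0.15037)/0.50847 + 223.5 = 362.8166
M2: Pc = R·M2+t = (+0.25785, +0.01976, +0.54576); u = 503.3·(+0.25785)/0.54576 + 323.5 = 561.2943, v = 471.1·(+0.01976)/0.54576 + 223.5 = 240.5586
M3: Pc = R·M3+t = (+0.13126, +0.00003, +0.50013); u = 503.3·(+0.13126)/0.50013 + 323.5 = 455.5949, v = 471.1·(+0.00003)/0.50013 + 223.5 = 223.5305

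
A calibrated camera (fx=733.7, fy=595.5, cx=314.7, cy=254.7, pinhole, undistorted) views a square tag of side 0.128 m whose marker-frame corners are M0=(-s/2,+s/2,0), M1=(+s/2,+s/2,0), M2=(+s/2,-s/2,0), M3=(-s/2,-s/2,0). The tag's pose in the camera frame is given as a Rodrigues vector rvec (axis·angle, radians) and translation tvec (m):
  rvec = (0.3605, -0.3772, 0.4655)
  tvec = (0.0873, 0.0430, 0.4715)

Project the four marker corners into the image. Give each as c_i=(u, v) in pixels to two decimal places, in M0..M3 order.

c0=(319.05, 349.35) c1=(469.61, 393.07) c2=(575.77, 270.60) c3=(427.64, 207.98)

Intrinsics K: fx=733.7, fy=595.5, cx=314.7, cy=254.7
Marker side s = 0.128 m; corners in marker frame (Z=0):
  M0 = (-0.0640, +0.0640, 0)
  M1 = (+0.0640, +0.0640, 0)
  M2 = (+0.0640, -0.0640, 0)
  M3 = (-0.0640, -0.0640, 0)
rvec = (0.3605, -0.3772, 0.4655), |rvec| = θ = 0.69924 rad = 40.063°
Rodrigues: sinθ=0.64363, 1−cosθ=0.23467; R = I + sinθ·[k]× + (1−cosθ)·[k]×²:
    [+0.82771 -0.49375 -0.26666]
    [+0.36322 +0.83362 -0.41611]
    [+0.42775 +0.24756 +0.86934]
t = (0.0873, 0.0430, 0.4715) m
M0: Pc = R·M0+t = (+0.00273, +0.07311, +0.45997); u = 733.7·(+0.00273)/0.45997 + 314.7 = 319.0493, v = 595.5·(+0.07311)/0.45997 + 254.7 = 349.3469
M1: Pc = R·M1+t = (+0.10867, +0.11960, +0.51472); u = 733.7·(+0.10867)/0.51472 + 314.7 = 469.6071, v = 595.5·(+0.11960)/0.51472 + 254.7 = 393.0676
M2: Pc = R·M2+t = (+0.17187, +0.01289, +0.48303); u = 733.7·(+0.17187)/0.48303 + 314.7 = 575.7664, v = 595.5·(+0.01289)/0.48303 + 254.7 = 270.5964
M3: Pc = R·M3+t = (+0.06593, -0.03360, +0.42828); u = 733.7·(+0.06593)/0.42828 + 314.7 = 427.6407, v = 595.5·(-0.03360)/0.42828 + 254.7 = 207.9840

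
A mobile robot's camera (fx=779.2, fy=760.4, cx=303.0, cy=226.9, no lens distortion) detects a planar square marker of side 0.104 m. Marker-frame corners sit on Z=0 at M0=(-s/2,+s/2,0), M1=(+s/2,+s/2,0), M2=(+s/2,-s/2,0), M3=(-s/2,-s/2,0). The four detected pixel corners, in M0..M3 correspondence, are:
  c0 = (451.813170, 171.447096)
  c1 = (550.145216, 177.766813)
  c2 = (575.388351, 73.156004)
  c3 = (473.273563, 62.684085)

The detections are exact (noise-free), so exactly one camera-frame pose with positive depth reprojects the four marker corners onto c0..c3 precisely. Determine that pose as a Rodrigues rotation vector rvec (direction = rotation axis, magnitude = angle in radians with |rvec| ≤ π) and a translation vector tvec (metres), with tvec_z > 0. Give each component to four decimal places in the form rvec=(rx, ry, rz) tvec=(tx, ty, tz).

Intrinsics K: fx=779.2, fy=760.4, cx=303.0, cy=226.9
Marker side s = 0.104 m; corners in marker frame (Z=0):
  M0 = (-0.0520, +0.0520, 0)
  M1 = (+0.0520, +0.0520, 0)
  M2 = (+0.0520, -0.0520, 0)
  M3 = (-0.0520, -0.0520, 0)
Detected image corners:
  c0 = (451.813170, 171.447096) px
  c1 = (550.145216, 177.766813) px
  c2 = (575.388351, 73.156004) px
  c3 = (473.273563, 62.684085) px
Planar DLT: solve 8×8 A·h = b for H (H[2,2]=1):
  H  [+1137.28547 +1.73810 +513.27124]
  H  [+121.43215 +1079.08220 +122.56365]
  H  [+0.33944 +0.44200 +1.00000]
B = K⁻¹H; ‖b₁‖=1.371513, ‖b₂‖=1.371513; λ = 2/(‖b₁‖+‖b₂‖) = 0.729122, sign → tz>0 ⇒ λ=+0.729122
r₁ = λ·B[:,0] = (+0.96795,+0.04259,+0.24749); r₂ = λ·B[:,1] = (-0.12369,+0.93853,+0.32227)
r₃ = r₁×r₂ = (-0.21856,-0.34256,+0.91372); SVD([r₁ r₂ r₃]) → R = UVᵀ:
  R  [+0.96795 -0.12369 -0.21856]
  R  [+0.04259 +0.93853 -0.34256]
  R  [+0.24749 +0.32227 +0.91372]
t = (+0.19676, -0.10004, +0.72912) m
tr R = 2.820204; θ = arccos((tr R − 1)/2) = 0.427266 rad = 24.481°
axis k = ((R−Rᵀ)₃₂, (R−Rᵀ)₁₃, (R−Rᵀ)₂₁) / (2 sinθ) = (+0.802195, -0.562342, +0.200634)
rvec = θ·k = (+0.342751, -0.240270, +0.085724)

rvec=(0.3428, -0.2403, 0.0857) tvec=(0.1968, -0.1000, 0.7291)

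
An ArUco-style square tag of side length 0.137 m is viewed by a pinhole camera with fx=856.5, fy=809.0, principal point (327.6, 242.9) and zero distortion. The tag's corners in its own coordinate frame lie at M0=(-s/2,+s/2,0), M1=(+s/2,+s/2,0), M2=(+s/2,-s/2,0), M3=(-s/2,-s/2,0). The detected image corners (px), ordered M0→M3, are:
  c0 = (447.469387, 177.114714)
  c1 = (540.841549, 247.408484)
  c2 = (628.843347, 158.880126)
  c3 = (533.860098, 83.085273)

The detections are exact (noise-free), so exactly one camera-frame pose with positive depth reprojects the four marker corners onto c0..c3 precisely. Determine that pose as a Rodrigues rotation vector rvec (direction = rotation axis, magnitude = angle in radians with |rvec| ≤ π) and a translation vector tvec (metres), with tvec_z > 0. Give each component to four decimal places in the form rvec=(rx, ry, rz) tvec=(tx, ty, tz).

rvec=(0.3389, -0.0803, 0.6653) tvec=(0.2264, -0.0855, 0.9241)

Intrinsics K: fx=856.5, fy=809.0, cx=327.6, cy=242.9
Marker side s = 0.137 m; corners in marker frame (Z=0):
  M0 = (-0.0685, +0.0685, 0)
  M1 = (+0.0685, +0.0685, 0)
  M2 = (+0.0685, -0.0685, 0)
  M3 = (-0.0685, -0.0685, 0)
Detected image corners:
  c0 = (447.469387, 177.114714) px
  c1 = (540.841549, 247.408484) px
  c2 = (628.843347, 158.880126) px
  c3 = (533.860098, 83.085273) px
Planar DLT: solve 8×8 A·h = b for H (H[2,2]=1):
  H  [+792.32258 -472.16738 +537.47061]
  H  [+565.28919 +716.93375 +168.06636]
  H  [+0.19529 +0.30568 +1.00000]
B = K⁻¹H; ‖b₁‖=1.082138, ‖b₂‖=1.082138; λ = 2/(‖b₁‖+‖b₂‖) = 0.924096, sign → tz>0 ⇒ λ=+0.924096
r₁ = λ·B[:,0] = (+0.78583,+0.59153,+0.18047); r₂ = λ·B[:,1] = (-0.61748,+0.73412,+0.28248)
r₃ = r₁×r₂ = (+0.03461,-0.33341,+0.94215); SVD([r₁ r₂ r₃]) → R = UVᵀ:
  R  [+0.78583 -0.61748 +0.03461]
  R  [+0.59153 +0.73412 -0.33341]
  R  [+0.18047 +0.28248 +0.94215]
t = (+0.22643, -0.08548, +0.92410) m
tr R = 2.462093; θ = arccos((tr R − 1)/2) = 0.750942 rad = 43.026°
axis k = ((R−Rᵀ)₃₂, (R−Rᵀ)₁₃, (R−Rᵀ)₂₁) / (2 sinθ) = (+0.451315, -0.106881, +0.885941)
rvec = θ·k = (+0.338911, -0.080261, +0.665290)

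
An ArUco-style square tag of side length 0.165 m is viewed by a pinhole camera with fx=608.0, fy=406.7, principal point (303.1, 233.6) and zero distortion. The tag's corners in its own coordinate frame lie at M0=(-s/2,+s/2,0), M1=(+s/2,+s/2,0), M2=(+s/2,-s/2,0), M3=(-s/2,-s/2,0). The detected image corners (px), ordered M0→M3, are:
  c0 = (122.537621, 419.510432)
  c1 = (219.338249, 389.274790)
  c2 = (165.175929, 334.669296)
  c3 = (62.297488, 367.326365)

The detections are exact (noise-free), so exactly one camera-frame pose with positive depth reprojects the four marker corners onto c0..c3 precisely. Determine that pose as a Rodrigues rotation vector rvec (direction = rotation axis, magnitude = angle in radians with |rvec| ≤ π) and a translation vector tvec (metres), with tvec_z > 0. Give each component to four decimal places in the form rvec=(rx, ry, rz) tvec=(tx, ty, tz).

Intrinsics K: fx=608.0, fy=406.7, cx=303.1, cy=233.6
Marker side s = 0.165 m; corners in marker frame (Z=0):
  M0 = (-0.0825, +0.0825, 0)
  M1 = (+0.0825, +0.0825, 0)
  M2 = (+0.0825, -0.0825, 0)
  M3 = (-0.0825, -0.0825, 0)
Detected image corners:
  c0 = (122.537621, 419.510432) px
  c1 = (219.338249, 389.274790) px
  c2 = (165.175929, 334.669296) px
  c3 = (62.297488, 367.326365) px
Planar DLT: solve 8×8 A·h = b for H (H[2,2]=1):
  H  [+598.36420 +402.76372 +143.08880]
  H  [-206.60072 +472.24020 +378.61797]
  H  [-0.04304 +0.39360 +1.00000]
B = K⁻¹H; ‖b₁‖=1.116535, ‖b₂‖=1.116535; λ = 2/(‖b₁‖+‖b₂‖) = 0.895628, sign → tz>0 ⇒ λ=+0.895628
r₁ = λ·B[:,0] = (+0.90065,-0.43283,-0.03855); r₂ = λ·B[:,1] = (+0.41756,+0.83748,+0.35252)
r₃ = r₁×r₂ = (-0.12030,-0.33359,+0.93501); SVD([r₁ r₂ r₃]) → R = UVᵀ:
  R  [+0.90065 +0.41756 -0.12030]
  R  [-0.43283 +0.83748 -0.33359]
  R  [-0.03855 +0.35252 +0.93501]
t = (-0.23571, +0.31936, +0.89563) m
tr R = 2.673139; θ = arccos((tr R − 1)/2) = 0.579805 rad = 33.220°
axis k = ((R−Rᵀ)₃₂, (R−Rᵀ)₁₃, (R−Rᵀ)₂₁) / (2 sinθ) = (+0.626175, -0.074614, -0.776104)
rvec = θ·k = (+0.363060, -0.043262, -0.449989)

rvec=(0.3631, -0.0433, -0.4500) tvec=(-0.2357, 0.3194, 0.8956)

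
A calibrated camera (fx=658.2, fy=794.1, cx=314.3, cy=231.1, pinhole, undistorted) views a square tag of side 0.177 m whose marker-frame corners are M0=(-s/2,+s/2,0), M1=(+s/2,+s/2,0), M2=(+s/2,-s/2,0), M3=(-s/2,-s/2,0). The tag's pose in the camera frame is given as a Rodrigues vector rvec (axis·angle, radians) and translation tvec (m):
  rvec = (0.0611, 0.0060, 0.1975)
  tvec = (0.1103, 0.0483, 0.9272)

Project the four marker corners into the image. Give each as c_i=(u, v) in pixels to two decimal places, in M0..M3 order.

c0=(318.66, 331.19) c1=(441.15, 360.77) c2=(467.40, 213.06) c3=(343.48, 183.13)

Intrinsics K: fx=658.2, fy=794.1, cx=314.3, cy=231.1
Marker side s = 0.177 m; corners in marker frame (Z=0):
  M0 = (-0.0885, +0.0885, 0)
  M1 = (+0.0885, +0.0885, 0)
  M2 = (+0.0885, -0.0885, 0)
  M3 = (-0.0885, -0.0885, 0)
rvec = (0.0611, 0.0060, 0.1975), |rvec| = θ = 0.20682 rad = 11.850°
Rodrigues: sinθ=0.20535, 1−cosθ=0.02131; R = I + sinθ·[k]× + (1−cosθ)·[k]×²:
    [+0.98055 -0.19591 +0.01197]
    [+0.19628 +0.97871 -0.06007]
    [+0.00005 +0.06126 +0.99812]
t = (0.1103, 0.0483, 0.9272) m
M0: Pc = R·M0+t = (+0.00618, +0.11754, +0.93262); u = 658.2·(+0.00618)/0.93262 + 314.3 = 318.6639, v = 794.1·(+0.11754)/0.93262 + 231.1 = 331.1866
M1: Pc = R·M1+t = (+0.17974, +0.15229, +0.93263); u = 658.2·(+0.17974)/0.93263 + 314.3 = 441.1516, v = 794.1·(+0.15229)/0.93263 + 231.1 = 360.7665
M2: Pc = R·M2+t = (+0.21442, -0.02094, +0.92178); u = 658.2·(+0.21442)/0.92178 + 314.3 = 467.4044, v = 794.1·(-0.02094)/0.92178 + 231.1 = 213.0563
M3: Pc = R·M3+t = (+0.04086, -0.05569, +0.92177); u = 658.2·(+0.04086)/0.92177 + 314.3 = 343.4762, v = 794.1·(-0.05569)/0.92177 + 231.1 = 183.1269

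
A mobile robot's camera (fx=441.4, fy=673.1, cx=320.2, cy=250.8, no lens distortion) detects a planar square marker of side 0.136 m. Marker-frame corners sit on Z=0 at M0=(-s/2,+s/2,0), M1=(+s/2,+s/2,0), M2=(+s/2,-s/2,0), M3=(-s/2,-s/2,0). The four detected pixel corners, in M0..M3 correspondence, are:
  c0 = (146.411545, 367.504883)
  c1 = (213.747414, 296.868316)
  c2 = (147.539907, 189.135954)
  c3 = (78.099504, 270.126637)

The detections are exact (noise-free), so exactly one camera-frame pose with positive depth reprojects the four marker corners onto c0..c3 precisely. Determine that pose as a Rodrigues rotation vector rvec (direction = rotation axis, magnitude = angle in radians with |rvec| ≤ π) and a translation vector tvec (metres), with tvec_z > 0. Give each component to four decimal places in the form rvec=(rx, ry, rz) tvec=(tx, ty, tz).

Intrinsics K: fx=441.4, fy=673.1, cx=320.2, cy=250.8
Marker side s = 0.136 m; corners in marker frame (Z=0):
  M0 = (-0.0680, +0.0680, 0)
  M1 = (+0.0680, +0.0680, 0)
  M2 = (+0.0680, -0.0680, 0)
  M3 = (-0.0680, -0.0680, 0)
Detected image corners:
  c0 = (146.411545, 367.504883) px
  c1 = (213.747414, 296.868316) px
  c2 = (147.539907, 189.135954) px
  c3 = (78.099504, 270.126637) px
Planar DLT: solve 8×8 A·h = b for H (H[2,2]=1):
  H  [+453.79638 +575.83181 +146.94171]
  H  [-649.55947 +908.78023 +283.69821]
  H  [-0.33299 +0.55377 +1.00000]
B = K⁻¹H; ‖b₁‖=1.558869, ‖b₂‖=1.558869; λ = 2/(‖b₁‖+‖b₂‖) = 0.641491, sign → tz>0 ⇒ λ=+0.641491
r₁ = λ·B[:,0] = (+0.81446,-0.53946,-0.21361); r₂ = λ·B[:,1] = (+0.57916,+0.73374,+0.35524)
r₃ = r₁×r₂ = (-0.03490,-0.41304,+0.91004); SVD([r₁ r₂ r₃]) → R = UVᵀ:
  R  [+0.81446 +0.57916 -0.03490]
  R  [-0.53946 +0.73374 -0.41304]
  R  [-0.21361 +0.35524 +0.91004]
t = (-0.25180, +0.03135, +0.64149) m
tr R = 2.458245; θ = arccos((tr R − 1)/2) = 0.753758 rad = 43.187°
axis k = ((R−Rᵀ)₃₂, (R−Rᵀ)₁₃, (R−Rᵀ)₂₁) / (2 sinθ) = (+0.561295, +0.130559, -0.817253)
rvec = θ·k = (+0.423081, +0.098410, -0.616010)

rvec=(0.4231, 0.0984, -0.6160) tvec=(-0.2518, 0.0314, 0.6415)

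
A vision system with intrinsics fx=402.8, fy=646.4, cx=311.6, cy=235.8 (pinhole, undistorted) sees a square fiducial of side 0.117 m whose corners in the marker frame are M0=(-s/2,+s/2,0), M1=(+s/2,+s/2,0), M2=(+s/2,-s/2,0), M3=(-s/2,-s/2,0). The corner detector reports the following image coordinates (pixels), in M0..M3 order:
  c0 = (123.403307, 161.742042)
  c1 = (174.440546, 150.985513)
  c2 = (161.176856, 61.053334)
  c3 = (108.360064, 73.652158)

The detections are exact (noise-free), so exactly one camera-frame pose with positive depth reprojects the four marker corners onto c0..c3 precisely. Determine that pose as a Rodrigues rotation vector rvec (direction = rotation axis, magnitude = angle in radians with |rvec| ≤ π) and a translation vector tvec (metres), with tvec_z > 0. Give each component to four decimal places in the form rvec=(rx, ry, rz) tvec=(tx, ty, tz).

Intrinsics K: fx=402.8, fy=646.4, cx=311.6, cy=235.8
Marker side s = 0.117 m; corners in marker frame (Z=0):
  M0 = (-0.0585, +0.0585, 0)
  M1 = (+0.0585, +0.0585, 0)
  M2 = (+0.0585, -0.0585, 0)
  M3 = (-0.0585, -0.0585, 0)
Detected image corners:
  c0 = (123.403307, 161.742042) px
  c1 = (174.440546, 150.985513) px
  c2 = (161.176856, 61.053334) px
  c3 = (108.360064, 73.652158) px
Planar DLT: solve 8×8 A·h = b for H (H[2,2]=1):
  H  [+424.71051 +167.74572 +141.77848]
  H  [-114.61210 +797.55678 +112.76141]
  H  [-0.13369 +0.32935 +1.00000]
B = K⁻¹H; ‖b₁‖=1.172578, ‖b₂‖=1.172578; λ = 2/(‖b₁‖+‖b₂‖) = 0.852822, sign → tz>0 ⇒ λ=+0.852822
r₁ = λ·B[:,0] = (+0.98741,-0.10962,-0.11402); r₂ = λ·B[:,1] = (+0.13788,+0.94979,+0.28088)
r₃ = r₁×r₂ = (+0.07750,-0.29306,+0.95295); SVD([r₁ r₂ r₃]) → R = UVᵀ:
  R  [+0.98741 +0.13788 +0.07750]
  R  [-0.10962 +0.94979 -0.29306]
  R  [-0.11402 +0.28088 +0.95295]
t = (-0.35955, -0.16233, +0.85282) m
tr R = 2.890149; θ = arccos((tr R − 1)/2) = 0.332973 rad = 19.078°
axis k = ((R−Rᵀ)₃₂, (R−Rᵀ)₁₃, (R−Rᵀ)₂₁) / (2 sinθ) = (+0.877968, +0.292970, -0.378604)
rvec = θ·k = (+0.292340, +0.097551, -0.126065)

rvec=(0.2923, 0.0976, -0.1261) tvec=(-0.3596, -0.1623, 0.8528)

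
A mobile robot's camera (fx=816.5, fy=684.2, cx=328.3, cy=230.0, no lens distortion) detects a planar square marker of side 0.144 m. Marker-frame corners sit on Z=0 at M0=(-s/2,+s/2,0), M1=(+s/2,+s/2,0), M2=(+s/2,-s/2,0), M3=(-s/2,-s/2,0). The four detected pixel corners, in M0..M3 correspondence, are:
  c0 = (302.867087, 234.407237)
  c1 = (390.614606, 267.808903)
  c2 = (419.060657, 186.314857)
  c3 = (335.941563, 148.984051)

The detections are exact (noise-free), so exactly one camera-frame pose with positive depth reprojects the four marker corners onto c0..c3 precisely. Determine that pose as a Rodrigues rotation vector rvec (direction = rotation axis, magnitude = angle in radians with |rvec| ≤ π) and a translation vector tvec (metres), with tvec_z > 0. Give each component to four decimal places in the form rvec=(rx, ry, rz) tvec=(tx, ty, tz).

Intrinsics K: fx=816.5, fy=684.2, cx=328.3, cy=230.0
Marker side s = 0.144 m; corners in marker frame (Z=0):
  M0 = (-0.0720, +0.0720, 0)
  M1 = (+0.0720, +0.0720, 0)
  M2 = (+0.0720, -0.0720, 0)
  M3 = (-0.0720, -0.0720, 0)
Detected image corners:
  c0 = (302.867087, 234.407237) px
  c1 = (390.614606, 267.808903) px
  c2 = (419.060657, 186.314857) px
  c3 = (335.941563, 148.984051) px
Planar DLT: solve 8×8 A·h = b for H (H[2,2]=1):
  H  [+745.83526 -294.34384 +363.66719]
  H  [+334.17290 +532.19820 +209.24215]
  H  [+0.42198 -0.22429 +1.00000]
B = K⁻¹H; ‖b₁‖=0.922706, ‖b₂‖=0.922706; λ = 2/(‖b₁‖+‖b₂‖) = 1.083769, sign → tz>0 ⇒ λ=+1.083769
r₁ = λ·B[:,0] = (+0.80609,+0.37559,+0.45733); r₂ = λ·B[:,1] = (-0.29296,+0.92471,-0.24308)
r₃ = r₁×r₂ = (-0.51419,+0.06196,+0.85543); SVD([r₁ r₂ r₃]) → R = UVᵀ:
  R  [+0.80609 -0.29296 -0.51419]
  R  [+0.37559 +0.92471 +0.06196]
  R  [+0.45733 -0.24308 +0.85543]
t = (+0.04694, -0.03288, +1.08377) m
tr R = 2.586233; θ = arccos((tr R − 1)/2) = 0.654888 rad = 37.522°
axis k = ((R−Rᵀ)₃₂, (R−Rᵀ)₁₃, (R−Rᵀ)₂₁) / (2 sinθ) = (-0.250414, -0.797547, +0.548828)
rvec = θ·k = (-0.163993, -0.522304, +0.359421)

rvec=(-0.1640, -0.5223, 0.3594) tvec=(0.0469, -0.0329, 1.0838)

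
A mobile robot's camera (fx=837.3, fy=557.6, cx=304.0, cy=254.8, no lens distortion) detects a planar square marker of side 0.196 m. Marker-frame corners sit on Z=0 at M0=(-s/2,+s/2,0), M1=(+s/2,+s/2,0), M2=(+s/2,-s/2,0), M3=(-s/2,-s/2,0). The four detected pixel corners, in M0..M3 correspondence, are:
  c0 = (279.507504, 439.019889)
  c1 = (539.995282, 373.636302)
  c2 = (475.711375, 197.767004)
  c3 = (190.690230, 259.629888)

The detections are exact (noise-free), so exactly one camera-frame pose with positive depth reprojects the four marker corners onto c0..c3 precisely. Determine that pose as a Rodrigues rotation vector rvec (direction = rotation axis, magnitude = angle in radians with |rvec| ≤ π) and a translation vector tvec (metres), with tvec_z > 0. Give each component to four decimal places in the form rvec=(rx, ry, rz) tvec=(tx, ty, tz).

rvec=(0.1992, -0.1694, -0.3027) tvec=(0.0483, 0.0657, 0.5604)

Intrinsics K: fx=837.3, fy=557.6, cx=304.0, cy=254.8
Marker side s = 0.196 m; corners in marker frame (Z=0):
  M0 = (-0.0980, +0.0980, 0)
  M1 = (+0.0980, +0.0980, 0)
  M2 = (+0.0980, -0.0980, 0)
  M3 = (-0.0980, -0.0980, 0)
Detected image corners:
  c0 = (279.507504, 439.019889) px
  c1 = (539.995282, 373.636302) px
  c2 = (475.711375, 197.767004) px
  c3 = (190.690230, 259.629888) px
Planar DLT: solve 8×8 A·h = b for H (H[2,2]=1):
  H  [+1478.82215 +534.40763 +376.16774]
  H  [-248.35385 +1030.27393 +320.16616]
  H  [+0.24125 +0.39120 +1.00000]
B = K⁻¹H; ‖b₁‖=1.784544, ‖b₂‖=1.784544; λ = 2/(‖b₁‖+‖b₂‖) = 0.560367, sign → tz>0 ⇒ λ=+0.560367
r₁ = λ·B[:,0] = (+0.94063,-0.31136,+0.13519); r₂ = λ·B[:,1] = (+0.27806,+0.93521,+0.21922)
r₃ = r₁×r₂ = (-0.19468,-0.16861,+0.96627); SVD([r₁ r₂ r₃]) → R = UVᵀ:
  R  [+0.94063 +0.27806 -0.19468]
  R  [-0.31136 +0.93521 -0.16861]
  R  [+0.13519 +0.21922 +0.96627]
t = (+0.04830, +0.06569, +0.56037) m
tr R = 2.842105; θ = arccos((tr R − 1)/2) = 0.400021 rad = 22.920°
axis k = ((R−Rᵀ)₃₂, (R−Rᵀ)₁₃, (R−Rᵀ)₂₁) / (2 sinθ) = (+0.497936, -0.423521, -0.756763)
rvec = θ·k = (+0.199185, -0.169418, -0.302721)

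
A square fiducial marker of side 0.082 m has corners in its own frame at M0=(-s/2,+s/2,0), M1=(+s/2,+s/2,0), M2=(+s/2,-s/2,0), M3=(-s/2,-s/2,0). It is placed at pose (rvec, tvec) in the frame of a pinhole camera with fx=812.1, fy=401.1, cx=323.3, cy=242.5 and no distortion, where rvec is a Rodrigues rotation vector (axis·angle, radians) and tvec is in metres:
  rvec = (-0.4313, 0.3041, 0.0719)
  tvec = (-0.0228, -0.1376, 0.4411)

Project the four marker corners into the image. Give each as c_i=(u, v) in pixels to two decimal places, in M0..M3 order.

Intrinsics K: fx=812.1, fy=401.1, cx=323.3, cy=242.5
Marker side s = 0.082 m; corners in marker frame (Z=0):
  M0 = (-0.0410, +0.0410, 0)
  M1 = (+0.0410, +0.0410, 0)
  M2 = (+0.0410, -0.0410, 0)
  M3 = (-0.0410, -0.0410, 0)
rvec = (-0.4313, 0.3041, 0.0719), |rvec| = θ = 0.53260 rad = 30.516°
Rodrigues: sinθ=0.50778, 1−cosθ=0.13851; R = I + sinθ·[k]× + (1−cosθ)·[k]×²:
    [+0.95232 -0.13259 +0.27478]
    [+0.00451 +0.90664 +0.42187]
    [-0.30507 -0.40052 +0.86401]
t = (-0.0228, -0.1376, 0.4411) m
M0: Pc = R·M0+t = (-0.06728, -0.10061, +0.43719); u = 812.1·(-0.06728)/0.43719 + 323.3 = 198.3208, v = 401.1·(-0.10061)/0.43719 + 242.5 = 150.1925
M1: Pc = R·M1+t = (+0.01081, -0.10024, +0.41217); u = 812.1·(+0.01081)/0.41217 + 323.3 = 344.5967, v = 401.1·(-0.10024)/0.41217 + 242.5 = 144.9496
M2: Pc = R·M2+t = (+0.02168, -0.17459, +0.44501); u = 812.1·(+0.02168)/0.44501 + 323.3 = 362.8661, v = 401.1·(-0.17459)/0.44501 + 242.5 = 85.1405
M3: Pc = R·M3+t = (-0.05641, -0.17496, +0.47003); u = 812.1·(-0.05641)/0.47003 + 323.3 = 225.8388, v = 401.1·(-0.17496)/0.47003 + 242.5 = 93.2001

c0=(198.32, 150.19) c1=(344.60, 144.95) c2=(362.87, 85.14) c3=(225.84, 93.20)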